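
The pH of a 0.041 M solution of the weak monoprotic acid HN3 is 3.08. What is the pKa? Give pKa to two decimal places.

[H+] = 10^(-3.08) = 8.32 × 10^-4 M
At equilibrium [HA] = 0.041 − 8.32 × 10^-4 = 4.02 × 10^-2 M
Ka = [H+][A-]/[HA] = (8.32 × 10^-4)² / 4.02 × 10^-2 = 1.72 × 10^-5
pKa = -log(1.72 × 10^-5) = 4.76

pKa = 4.76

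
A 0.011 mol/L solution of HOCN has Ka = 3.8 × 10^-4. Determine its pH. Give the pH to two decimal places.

HOCN ⇌ OCN- + H+
From the ICE table, Ka = [H+]²/(0.011 − [H+]) = 3.8 × 10^-4.
[H+] is not negligible relative to C₀; solve [H+]² + 0.00038·[H+] − 4.18e-06 = 0.
[H+] = (−Ka + √(Ka² + 4·Ka·C₀))/2 = 1.86 × 10^-3 M
pH = −log(1.86 × 10^-3) = 2.73

pH = 2.73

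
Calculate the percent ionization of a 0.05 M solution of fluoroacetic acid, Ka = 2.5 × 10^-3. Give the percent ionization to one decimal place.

20.0%

FCH2COOH ⇌ FCH2COO- + H+; let x = [H+] at equilibrium.
Ka = x²/(C₀ − x); solving the quadratic gives x = 1.00 × 10^-2 M.
Fraction ionized = 1.00 × 10^-2 / 0.05 = 0.2000 → 20.0%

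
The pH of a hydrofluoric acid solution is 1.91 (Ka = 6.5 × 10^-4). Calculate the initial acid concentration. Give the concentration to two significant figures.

C₀ = 2.5 × 10^-1 M

[H+] = 10^(-1.91) = 1.23 × 10^-2 M = x
Ka = x²/(C₀ − x) ⇒ C₀ = x + x²/Ka
C₀ = 1.23 × 10^-2 + (1.23 × 10^-2)²/(6.5 × 10^-4) = 2.45 × 10^-1 M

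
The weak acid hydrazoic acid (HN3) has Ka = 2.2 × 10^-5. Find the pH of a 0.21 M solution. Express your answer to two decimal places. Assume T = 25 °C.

pH = 2.67

HN3 ⇌ N3- + H+
Ka = [H+]²/(0.21 − [H+]) = 2.2 × 10^-5
Neglecting [H+] in the denominator: [H+] = √(2.2 × 10^-5 × 0.21) = 2.15 × 10^-3 M
([H+]/C₀ = 1% < 5%, so the approximation holds.)
pH = −log[H+] = −log(2.15 × 10^-3) = 2.67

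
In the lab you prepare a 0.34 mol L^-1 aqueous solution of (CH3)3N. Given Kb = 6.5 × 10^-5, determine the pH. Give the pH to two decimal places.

(CH3)3N + H2O ⇌ (CH3)3NH+ + OH-
Let x = [OH-] at equilibrium. Kb = x²/(0.34 − x).
Assume x ≪ 0.34: x ≈ √(6.5 × 10^-5 × 0.34) = 4.70 × 10^-3 M
Check: 1.4% ionized — well under 5%, approximation valid.
pOH = 2.33, so pH = 14.00 − pOH = 11.67

pH = 11.67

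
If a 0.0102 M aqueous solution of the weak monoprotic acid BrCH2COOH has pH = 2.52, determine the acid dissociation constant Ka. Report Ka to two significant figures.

Ka = 1.3 × 10^-3

[H+] = 10^(-2.52) = 3.02 × 10^-3 M
At equilibrium [HA] = 0.0102 − 3.02 × 10^-3 = 7.18 × 10^-3 M
Ka = [H+][A-]/[HA] = (3.02 × 10^-3)² / 7.18 × 10^-3 = 1.3 × 10^-3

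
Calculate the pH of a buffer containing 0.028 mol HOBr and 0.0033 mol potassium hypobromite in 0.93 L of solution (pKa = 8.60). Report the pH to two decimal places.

pH = pKa + log([A⁻]/[HA]) = 8.60 + log(0.0033/0.028)
pH = 8.60 + (-0.929) = 7.67

pH = 7.67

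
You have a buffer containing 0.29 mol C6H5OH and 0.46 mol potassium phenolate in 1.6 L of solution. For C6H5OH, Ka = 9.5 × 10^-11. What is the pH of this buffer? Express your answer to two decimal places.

pKa = −log(9.5 × 10^-11) = 10.022
pH = pKa + log([A⁻]/[HA]) = 10.022 + log(0.46/0.29)
pH = 10.022 + (+0.200) = 10.22

pH = 10.22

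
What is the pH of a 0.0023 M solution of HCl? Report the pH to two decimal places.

HCl is a strong acid and dissociates completely, so [H+] = 0.0023 M.
pH = -log(0.0023) = 2.64

pH = 2.64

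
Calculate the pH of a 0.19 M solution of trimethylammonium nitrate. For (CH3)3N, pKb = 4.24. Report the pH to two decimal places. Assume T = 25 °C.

pH = 5.24

(CH3)3NH+ is the conjugate acid of the weak base (CH3)3N.
Kb = 10^(−4.24) = 5.75 × 10^-5
Ka = Kw/Kb = 1.0×10^-14 / 5.75 × 10^-5 = 1.74 × 10^-10
From the ICE table, Ka = [H+]²/(0.19 − [H+]) = 1.74 × 10^-10.
Assume [H+] ≪ 0.19: [H+] ≈ √(1.74 × 10^-10 × 0.19) = 5.75 × 10^-6 M
pH = −log[H+] = −log(5.75 × 10^-6) = 5.24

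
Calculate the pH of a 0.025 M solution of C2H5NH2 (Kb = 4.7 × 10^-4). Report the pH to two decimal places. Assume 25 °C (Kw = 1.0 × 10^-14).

C2H5NH2 + H2O ⇌ C2H5NH3+ + OH-
Kb = x²/(0.025 − x) = 4.7 × 10^-4
Here C₀/Kb ≈ 53.2, so the small-x approximation fails. Use the quadratic:
x = [−0.00047 + √(0.00047² + 4.7e-05)]/2 = 3.20 × 10^-3 M
pOH = −log(3.20 × 10^-3) = 2.49; pH = 14.00 − 2.49 = 11.51

pH = 11.51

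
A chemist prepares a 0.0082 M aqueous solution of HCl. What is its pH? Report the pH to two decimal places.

HCl is a strong acid and dissociates completely, so [H+] = 0.0082 M.
pH = -log(0.0082) = 2.09

pH = 2.09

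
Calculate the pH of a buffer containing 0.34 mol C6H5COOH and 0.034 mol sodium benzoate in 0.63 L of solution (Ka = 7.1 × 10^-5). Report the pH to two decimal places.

pH = 3.15

pKa = −log(7.1 × 10^-5) = 4.149
Henderson–Hasselbalch: pH = pKa + log([C6H5COO-]/[C6H5COOH]) = 4.149 + log(0.034/0.34)
pH = 4.149 + (-1.000) = 3.15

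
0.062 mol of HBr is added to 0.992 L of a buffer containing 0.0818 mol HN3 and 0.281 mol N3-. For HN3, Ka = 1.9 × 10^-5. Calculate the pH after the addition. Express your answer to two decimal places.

Added H+ converts N3- to HN3: HN3 → 0.144 mol, N3- → 0.219 mol.
pKa = −log(1.9 × 10^-5) = 4.721
Henderson–Hasselbalch with mole ratio 0.219/0.144: pH = 4.721 + (+0.182)

pH = 4.90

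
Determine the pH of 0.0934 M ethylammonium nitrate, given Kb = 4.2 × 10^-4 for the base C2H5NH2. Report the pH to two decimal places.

C2H5NH3+ is the conjugate acid of the weak base C2H5NH2.
Ka = Kw/Kb = 1.0×10^-14 / 4.2 × 10^-4 = 2.38 × 10^-11
From the ICE table, Ka = x²/(0.0934 − x) = 2.38 × 10^-11.
Assume x ≪ 0.0934: x ≈ √(2.38 × 10^-11 × 0.0934) = 1.49 × 10^-6 M
pH = −log[H+] = −log(1.49 × 10^-6) = 5.83

pH = 5.83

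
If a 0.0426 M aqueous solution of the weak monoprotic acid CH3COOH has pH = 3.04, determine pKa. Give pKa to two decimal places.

pKa = 4.70

[H+] = 10^(-3.04) = 9.12 × 10^-4 M
At equilibrium [HA] = 0.0426 − 9.12 × 10^-4 = 4.17 × 10^-2 M
Ka = [H+][A-]/[HA] = (9.12 × 10^-4)² / 4.17 × 10^-2 = 1.99 × 10^-5
pKa = -log(1.99 × 10^-5) = 4.70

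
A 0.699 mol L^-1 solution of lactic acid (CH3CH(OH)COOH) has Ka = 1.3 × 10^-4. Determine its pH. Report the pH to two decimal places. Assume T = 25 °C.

CH3CH(OH)COOH ⇌ CH3CH(OH)COO- + H+
From the ICE table, Ka = x²/(0.699 − x) = 1.3 × 10^-4.
Since Ka ≪ C₀, x ≈ √(Ka·C₀) = 9.53 × 10^-3 M.
pH = −log(9.53 × 10^-3) = 2.02

pH = 2.02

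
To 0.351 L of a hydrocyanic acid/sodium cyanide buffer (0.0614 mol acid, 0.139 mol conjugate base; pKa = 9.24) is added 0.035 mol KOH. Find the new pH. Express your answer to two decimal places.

After neutralization: n(HCN) = 0.0264 mol, n(CN-) = 0.174 mol.
Henderson–Hasselbalch with mole ratio 0.174/0.0264: pH = 9.24 + (+0.819)

pH = 10.06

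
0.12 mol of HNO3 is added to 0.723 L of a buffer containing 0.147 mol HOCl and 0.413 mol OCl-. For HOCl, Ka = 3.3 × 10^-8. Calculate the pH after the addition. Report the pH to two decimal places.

After neutralization: n(HOCl) = 0.267 mol, n(OCl-) = 0.293 mol.
pKa = −log(3.3 × 10^-8) = 7.481
pH = pKa + log([A⁻]/[HA]) = 7.481 + log(0.293/0.267) = 7.481 +0.040

pH = 7.52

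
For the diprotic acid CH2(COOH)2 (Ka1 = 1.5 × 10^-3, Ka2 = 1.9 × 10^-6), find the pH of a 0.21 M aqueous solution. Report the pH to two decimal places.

Ka1 ≫ Ka2, so treat the first dissociation as the only significant source of H+.
Ka1 = x²/(0.21 − x) = 1.5 × 10^-3
Solving the quadratic: x = (−Ka1 + √(Ka1² + 4·Ka1·C₀))/2 = 1.70 × 10^-2 M
pH = −log(1.70 × 10^-2) = 1.77

pH = 1.77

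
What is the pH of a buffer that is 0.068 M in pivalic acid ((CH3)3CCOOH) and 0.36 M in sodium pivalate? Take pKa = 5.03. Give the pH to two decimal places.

Henderson–Hasselbalch: pH = pKa + log([(CH3)3CCOO-]/[(CH3)3CCOOH]) = 5.03 + log(0.36/0.068)
pH = 5.03 + (+0.724) = 5.75

pH = 5.75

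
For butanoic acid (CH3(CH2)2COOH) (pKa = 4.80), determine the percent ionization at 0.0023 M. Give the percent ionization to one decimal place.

CH3(CH2)2COOH ⇌ CH3(CH2)2COO- + H+; let x = [H+] at equilibrium.
Ka = 10^(−4.80) = 1.58 × 10^-5
Ka = x²/(C₀ − x); solving the quadratic gives x = 1.83 × 10^-4 M.
% ionization = x/C₀ × 100% = 1.83 × 10^-4/0.0023 × 100% = 8.0%

8.0%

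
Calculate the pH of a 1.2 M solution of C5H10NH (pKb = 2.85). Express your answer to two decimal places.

pH = 12.61

C5H10NH + H2O ⇌ C5H10NH2+ + OH-
Kb = 10^(−2.85) = 1.41 × 10^-3
From the ICE table, Kb = [OH-]²/(1.2 − [OH-]) = 1.41 × 10^-3.
Neglecting [OH-] in the denominator: [OH-] = √(1.41 × 10^-3 × 1.2) = 4.11 × 10^-2 M
([OH-]/C₀ = 3.4% < 5%, so the approximation holds.)
pOH = −log(4.11 × 10^-2) = 1.39; pH = 14.00 − 1.39 = 12.61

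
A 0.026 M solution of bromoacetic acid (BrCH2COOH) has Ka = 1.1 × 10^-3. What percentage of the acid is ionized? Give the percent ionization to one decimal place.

BrCH2COOH ⇌ BrCH2COO- + H+; let x = [H+] at equilibrium.
Ka = x²/(C₀ − x); solving the quadratic gives x = 4.83 × 10^-3 M.
% ionization = x/C₀ × 100% = 4.83 × 10^-3/0.026 × 100% = 18.6%

18.6%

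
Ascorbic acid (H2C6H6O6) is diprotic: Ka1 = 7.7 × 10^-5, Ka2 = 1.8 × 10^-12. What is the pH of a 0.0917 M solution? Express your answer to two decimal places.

Ka1 ≫ Ka2, so treat the first dissociation as the only significant source of H+.
Ka1 = x²/(0.0917 − x) = 7.7 × 10^-5
x ≈ √(7.7 × 10^-5 × 0.0917) = 2.66 × 10^-3 M
pH = −log(2.66 × 10^-3) = 2.58

pH = 2.58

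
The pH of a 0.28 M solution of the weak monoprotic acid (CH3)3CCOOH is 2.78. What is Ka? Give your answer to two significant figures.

Ka = 9.9 × 10^-6

[H+] = 10^(-2.78) = 1.66 × 10^-3 M
At equilibrium [HA] = 0.28 − 1.66 × 10^-3 = 2.78 × 10^-1 M
Ka = [H+][A-]/[HA] = (1.66 × 10^-3)² / 2.78 × 10^-1 = 9.9 × 10^-6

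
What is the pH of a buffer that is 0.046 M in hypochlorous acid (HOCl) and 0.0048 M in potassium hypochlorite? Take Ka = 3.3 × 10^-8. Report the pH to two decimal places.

pH = 6.50

pKa = −log(3.3 × 10^-8) = 7.481
pH = pKa + log([A⁻]/[HA]) = 7.481 + log(0.0048/0.046)
pH = 7.481 + (-0.982) = 6.50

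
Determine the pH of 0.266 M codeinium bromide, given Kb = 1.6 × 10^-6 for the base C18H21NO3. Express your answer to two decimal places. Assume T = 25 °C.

C18H22NO3+ is the conjugate acid of the weak base C18H21NO3.
Ka = Kw/Kb = 1.0×10^-14 / 1.6 × 10^-6 = 6.25 × 10^-9
From the ICE table, Ka = [H+]²/(0.266 − [H+]) = 6.25 × 10^-9.
Since Ka ≪ C₀, [H+] ≈ √(Ka·C₀) = 4.08 × 10^-5 M.
pH = −log[H+] = −log(4.08 × 10^-5) = 4.39

pH = 4.39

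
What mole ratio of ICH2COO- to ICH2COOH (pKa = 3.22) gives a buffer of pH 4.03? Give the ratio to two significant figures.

pH = pKa + log(r) ⇒ log(r) = 4.03 − 3.22 = +0.81
r = [ICH2COO-]/[ICH2COOH] = 10^(+0.81) = 6.46

ratio = 6.5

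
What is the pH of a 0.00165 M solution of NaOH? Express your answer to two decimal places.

pH = 11.22

NaOH is a strong base; [OH-] = 0.00165 M.
pOH = -log(0.00165) = 2.78
pH = 14.00 - 2.78 = 11.22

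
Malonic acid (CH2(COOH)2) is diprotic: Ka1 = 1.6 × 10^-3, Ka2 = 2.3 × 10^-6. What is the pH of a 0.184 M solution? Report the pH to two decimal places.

pH = 1.79

Since Ka1 ≫ Ka2, the first ionization dominates [H+].
Ka1 = x²/(0.184 − x) = 1.6 × 10^-3
Solving the quadratic: x = (−Ka1 + √(Ka1² + 4·Ka1·C₀))/2 = 1.64 × 10^-2 M
pH = −log(1.64 × 10^-2) = 1.79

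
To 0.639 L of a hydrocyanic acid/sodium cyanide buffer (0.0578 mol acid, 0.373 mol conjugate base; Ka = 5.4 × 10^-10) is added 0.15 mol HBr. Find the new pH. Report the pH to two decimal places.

Added H+ converts CN- to HCN: HCN → 0.208 mol, CN- → 0.223 mol.
pKa = −log(5.4 × 10^-10) = 9.268
pH = pKa + log([A⁻]/[HA]) = 9.268 + log(0.223/0.208) = 9.268 +0.030

pH = 9.30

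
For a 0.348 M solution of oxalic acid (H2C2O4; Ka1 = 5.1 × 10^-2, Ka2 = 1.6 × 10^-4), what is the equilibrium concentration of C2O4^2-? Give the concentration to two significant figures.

First ionization gives [H+] ≈ [HC2O4-] = 1.10 × 10^-1 M.
Second step: Ka2 = [H+][C2O4^2-]/[HC2O4-] ≈ [C2O4^2-] (since [H+] ≈ [HC2O4-]).
So [C2O4^2-] ≈ Ka2.

1.6 × 10^-4 M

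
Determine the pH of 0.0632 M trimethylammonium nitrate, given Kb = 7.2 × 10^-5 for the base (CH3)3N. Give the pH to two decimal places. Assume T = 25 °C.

pH = 5.53

(CH3)3NH+ is the conjugate acid of the weak base (CH3)3N.
Ka = Kw/Kb = 1.0×10^-14 / 7.2 × 10^-5 = 1.39 × 10^-10
Ka = x²/(0.0632 − x) = 1.39 × 10^-10
Since Ka ≪ C₀, x ≈ √(Ka·C₀) = 2.96 × 10^-6 M.
(x/C₀ = 0.0047% < 5%, so the approximation holds.)
pH = −log(2.96 × 10^-6) = 5.53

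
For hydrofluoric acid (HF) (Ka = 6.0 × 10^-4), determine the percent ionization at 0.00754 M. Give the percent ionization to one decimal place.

HF ⇌ F- + H+; let x = [H+] at equilibrium.
Solve x² + 0.0006x − 4.52e-06 = 0 → x = 1.85 × 10^-3 M
% ionization = x/C₀ × 100% = 1.85 × 10^-3/0.00754 × 100% = 24.5%

24.5%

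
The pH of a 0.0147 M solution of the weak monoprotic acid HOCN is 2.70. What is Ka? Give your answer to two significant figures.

Ka = 3.1 × 10^-4

[H+] = 10^(-2.70) = 2.00 × 10^-3 M
At equilibrium [HA] = 0.0147 − 2.00 × 10^-3 = 1.27 × 10^-2 M
Ka = [H+][A-]/[HA] = (2.00 × 10^-3)² / 1.27 × 10^-2 = 3.1 × 10^-4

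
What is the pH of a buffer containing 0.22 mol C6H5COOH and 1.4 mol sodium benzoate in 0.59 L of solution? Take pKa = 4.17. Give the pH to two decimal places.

pH = 4.97

Henderson–Hasselbalch: pH = pKa + log([C6H5COO-]/[C6H5COOH]) = 4.17 + log(1.4/0.22)
pH = 4.17 + (+0.804) = 4.97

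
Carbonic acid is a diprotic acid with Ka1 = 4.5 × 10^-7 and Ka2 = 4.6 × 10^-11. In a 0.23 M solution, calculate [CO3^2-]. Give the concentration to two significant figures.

First ionization gives [H+] ≈ [HCO3-] = 3.22 × 10^-4 M.
Second step: Ka2 = [H+][CO3^2-]/[HCO3-] ≈ [CO3^2-] (since [H+] ≈ [HCO3-]).
So [CO3^2-] ≈ Ka2.

4.6 × 10^-11 M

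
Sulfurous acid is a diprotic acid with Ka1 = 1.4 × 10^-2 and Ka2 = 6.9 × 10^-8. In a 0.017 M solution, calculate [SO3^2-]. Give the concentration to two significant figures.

6.9 × 10^-8 M

First ionization gives [H+] ≈ [HSO3-] = 9.94 × 10^-3 M.
Second step: Ka2 = [H+][SO3^2-]/[HSO3-] ≈ [SO3^2-] (since [H+] ≈ [HSO3-]).
So [SO3^2-] ≈ Ka2.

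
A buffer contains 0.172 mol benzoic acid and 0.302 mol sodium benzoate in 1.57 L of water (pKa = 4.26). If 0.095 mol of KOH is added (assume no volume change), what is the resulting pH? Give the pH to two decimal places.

pH = 4.97

After neutralization: n(C6H5COOH) = 0.077 mol, n(C6H5COO-) = 0.397 mol.
Henderson–Hasselbalch with mole ratio 0.397/0.077: pH = 4.26 + (+0.712)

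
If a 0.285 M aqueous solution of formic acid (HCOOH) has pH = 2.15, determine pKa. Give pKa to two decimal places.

pKa = 3.74

[H+] = 10^(-2.15) = 7.08 × 10^-3 M
At equilibrium [HA] = 0.285 − 7.08 × 10^-3 = 2.78 × 10^-1 M
Ka = [H+][A-]/[HA] = (7.08 × 10^-3)² / 2.78 × 10^-1 = 1.80 × 10^-4
pKa = -log(1.80 × 10^-4) = 3.74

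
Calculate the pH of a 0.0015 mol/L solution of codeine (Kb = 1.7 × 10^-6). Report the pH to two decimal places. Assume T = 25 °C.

C18H21NO3 + H2O ⇌ C18H22NO3+ + OH-
Kb = x²/(0.0015 − x) = 1.7 × 10^-6
Assume x ≪ 0.0015: x ≈ √(1.7 × 10^-6 × 0.0015) = 5.05 × 10^-5 M
Check: 3.4% ionized — well under 5%, approximation valid.
pOH = 4.30, so pH = 14.00 − pOH = 9.70

pH = 9.70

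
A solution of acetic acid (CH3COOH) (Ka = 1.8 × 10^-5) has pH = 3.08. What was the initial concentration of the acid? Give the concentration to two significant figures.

[H+] = 10^(-3.08) = 8.32 × 10^-4 M = x
Ka = x²/(C₀ − x) ⇒ C₀ = x + x²/Ka
C₀ = 8.32 × 10^-4 + (8.32 × 10^-4)²/(1.8 × 10^-5) = 3.93 × 10^-2 M

C₀ = 3.9 × 10^-2 M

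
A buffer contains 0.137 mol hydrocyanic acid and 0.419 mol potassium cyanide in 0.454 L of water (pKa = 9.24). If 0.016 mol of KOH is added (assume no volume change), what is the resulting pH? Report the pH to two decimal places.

OH- converts HCN to CN-: HCN → 0.121 mol, CN- → 0.435 mol.
Henderson–Hasselbalch with mole ratio 0.435/0.121: pH = 9.24 + (+0.556)

pH = 9.80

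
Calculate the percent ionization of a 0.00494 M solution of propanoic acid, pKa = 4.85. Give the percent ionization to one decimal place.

CH3CH2COOH ⇌ CH3CH2COO- + H+; let x = [H+] at equilibrium.
Ka = 10^(−4.85) = 1.41 × 10^-5
Ka = x²/(C₀ − x); solving the quadratic gives x = 2.57 × 10^-4 M.
% ionization = x/C₀ × 100% = 2.57 × 10^-4/0.00494 × 100% = 5.2%

5.2%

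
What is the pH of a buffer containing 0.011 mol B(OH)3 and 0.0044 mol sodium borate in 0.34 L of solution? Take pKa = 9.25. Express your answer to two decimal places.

Using pH = pKa + log([base]/[acid]) with [base]/[acid] = 0.0044/0.011:
pH = 9.25 + (-0.398) = 8.85

pH = 8.85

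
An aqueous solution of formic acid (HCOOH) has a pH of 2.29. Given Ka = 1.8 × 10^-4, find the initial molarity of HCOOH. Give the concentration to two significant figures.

[H+] = 10^(-2.29) = 5.13 × 10^-3 M = x
Ka = x²/(C₀ − x) ⇒ C₀ = x + x²/Ka
C₀ = 5.13 × 10^-3 + (5.13 × 10^-3)²/(1.8 × 10^-4) = 1.51 × 10^-1 M

C₀ = 1.5 × 10^-1 M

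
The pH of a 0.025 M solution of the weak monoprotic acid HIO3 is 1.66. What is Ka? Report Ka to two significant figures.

Ka = 1.5 × 10^-1

[H+] = 10^(-1.66) = 2.19 × 10^-2 M
At equilibrium [HA] = 0.025 − 2.19 × 10^-2 = 3.10 × 10^-3 M
Ka = [H+][A-]/[HA] = (2.19 × 10^-2)² / 3.10 × 10^-3 = 1.5 × 10^-1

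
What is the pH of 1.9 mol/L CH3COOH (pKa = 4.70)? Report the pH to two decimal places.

CH3COOH ⇌ CH3COO- + H+
Ka = 10^(−4.70) = 2.00 × 10^-5
Let x = [H+] at equilibrium. Ka = x²/(1.9 − x).
Neglecting x in the denominator: x = √(2.00 × 10^-5 × 1.9) = 6.16 × 10^-3 M
pH = −log[H+] = −log(6.16 × 10^-3) = 2.21

pH = 2.21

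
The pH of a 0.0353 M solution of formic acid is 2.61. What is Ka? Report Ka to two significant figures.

Ka = 1.8 × 10^-4

[H+] = 10^(-2.61) = 2.45 × 10^-3 M
At equilibrium [HA] = 0.0353 − 2.45 × 10^-3 = 3.28 × 10^-2 M
Ka = [H+][A-]/[HA] = (2.45 × 10^-3)² / 3.28 × 10^-2 = 1.8 × 10^-4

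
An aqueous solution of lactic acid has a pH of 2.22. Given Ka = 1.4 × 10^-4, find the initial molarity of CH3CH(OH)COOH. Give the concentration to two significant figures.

C₀ = 2.7 × 10^-1 M

[H+] = 10^(-2.22) = 6.03 × 10^-3 M = x
Ka = x²/(C₀ − x) ⇒ C₀ = x + x²/Ka
C₀ = 6.03 × 10^-3 + (6.03 × 10^-3)²/(1.4 × 10^-4) = 2.66 × 10^-1 M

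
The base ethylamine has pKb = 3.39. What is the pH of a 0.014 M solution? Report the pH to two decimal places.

C2H5NH2 + H2O ⇌ C2H5NH3+ + OH-
Kb = 10^(−3.39) = 4.07 × 10^-4
Let x = [OH-] at equilibrium. Kb = x²/(0.014 − x).
x is not negligible relative to C₀; solve x² + 0.000407·x − 5.7e-06 = 0.
x = (−Kb + √(Kb² + 4·Kb·C₀))/2 = 2.19 × 10^-3 M
pOH = −log(2.19 × 10^-3) = 2.66; pH = 14.00 − 2.66 = 11.34

pH = 11.34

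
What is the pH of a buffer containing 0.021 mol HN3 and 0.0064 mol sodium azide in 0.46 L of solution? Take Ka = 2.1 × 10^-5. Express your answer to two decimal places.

pH = 4.16

pKa = −log(2.1 × 10^-5) = 4.678
Henderson–Hasselbalch: pH = pKa + log([N3-]/[HN3]) = 4.678 + log(0.0064/0.021)
pH = 4.678 + (-0.516) = 4.16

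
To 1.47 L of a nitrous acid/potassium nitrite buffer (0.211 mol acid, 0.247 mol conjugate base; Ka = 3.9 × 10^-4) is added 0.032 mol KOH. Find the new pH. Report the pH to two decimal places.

pH = 3.60

OH- converts HNO2 to NO2-: HNO2 → 0.179 mol, NO2- → 0.279 mol.
pKa = −log(3.9 × 10^-4) = 3.409
pH = pKa + log(n_NO2-/n_HNO2) = 3.409 + log(0.279/0.179) = 3.409 + (+0.193)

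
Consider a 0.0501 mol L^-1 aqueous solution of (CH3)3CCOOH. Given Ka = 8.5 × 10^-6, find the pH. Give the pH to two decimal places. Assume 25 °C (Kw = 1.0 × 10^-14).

pH = 3.19

(CH3)3CCOOH ⇌ (CH3)3CCOO- + H+
From the ICE table, Ka = x²/(0.0501 − x) = 8.5 × 10^-6.
Assume x ≪ 0.0501: x ≈ √(8.5 × 10^-6 × 0.0501) = 6.53 × 10^-4 M
Check: 1.3% ionized — well under 5%, approximation valid.
pH = −log[H+] = −log(6.53 × 10^-4) = 3.19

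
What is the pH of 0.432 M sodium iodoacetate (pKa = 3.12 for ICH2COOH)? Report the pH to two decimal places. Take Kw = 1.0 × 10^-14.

pH = 8.38

ICH2COO- is the conjugate base of the weak acid ICH2COOH.
Ka = 10^(−3.12) = 7.59 × 10^-4
Kb = Kw/Ka = 1.0×10^-14 / 7.59 × 10^-4 = 1.32 × 10^-11
From the ICE table, Kb = [OH-]²/(0.432 − [OH-]) = 1.32 × 10^-11.
Since Kb ≪ C₀, [OH-] ≈ √(Kb·C₀) = 2.39 × 10^-6 M.
pOH = −log(2.39 × 10^-6) = 5.62; pH = 14.00 − 5.62 = 8.38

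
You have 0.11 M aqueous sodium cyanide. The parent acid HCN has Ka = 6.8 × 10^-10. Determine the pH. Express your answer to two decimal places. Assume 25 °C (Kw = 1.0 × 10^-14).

pH = 11.10

CN- is the conjugate base of the weak acid HCN.
Kb = Kw/Ka = 1.0×10^-14 / 6.8 × 10^-10 = 1.47 × 10^-5
From the ICE table, Kb = [OH-]²/(0.11 − [OH-]) = 1.47 × 10^-5.
Neglecting [OH-] in the denominator: [OH-] = √(1.47 × 10^-5 × 0.11) = 1.27 × 10^-3 M
Check: 1.2% ionized — well under 5%, approximation valid.
pOH = 2.90, so pH = 14.00 − pOH = 11.10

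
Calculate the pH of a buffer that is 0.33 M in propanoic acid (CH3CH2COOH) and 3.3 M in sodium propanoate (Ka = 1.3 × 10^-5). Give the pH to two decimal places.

pH = 5.89

pKa = −log(1.3 × 10^-5) = 4.886
Using pH = pKa + log([base]/[acid]) with [base]/[acid] = 3.3/0.33:
pH = 4.886 + (+1.000) = 5.89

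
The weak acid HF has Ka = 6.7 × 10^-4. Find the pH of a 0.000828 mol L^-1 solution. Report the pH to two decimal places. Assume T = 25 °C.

HF ⇌ F- + H+
Ka = [H+]²/(0.000828 − [H+]) = 6.7 × 10^-4
[H+] is not negligible relative to C₀; solve [H+]² + 0.00067·[H+] − 5.55e-07 = 0.
[H+] = (−Ka + √(Ka² + 4·Ka·C₀))/2 = 4.82 × 10^-4 M
pH = −log[H+] = −log(4.82 × 10^-4) = 3.32

pH = 3.32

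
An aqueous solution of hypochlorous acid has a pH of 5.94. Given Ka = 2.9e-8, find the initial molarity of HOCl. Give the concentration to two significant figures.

[H+] = 10^(-5.94) = 1.15 × 10^-6 M = x
Ka = x²/(C₀ − x) ⇒ C₀ = x + x²/Ka
C₀ = 1.15 × 10^-6 + (1.15 × 10^-6)²/(2.9 × 10^-8) = 4.68 × 10^-5 M

C₀ = 4.7 × 10^-5 M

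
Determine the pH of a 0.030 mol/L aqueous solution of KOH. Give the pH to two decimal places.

pH = 12.48

KOH is a strong base; [OH-] = 0.03 M.
pOH = -log(0.03) = 1.52
pH = 14.00 - 1.52 = 12.48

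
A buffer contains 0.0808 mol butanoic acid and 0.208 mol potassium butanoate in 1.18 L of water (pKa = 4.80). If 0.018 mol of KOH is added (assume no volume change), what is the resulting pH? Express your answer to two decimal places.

After neutralization: n(CH3(CH2)2COOH) = 0.0628 mol, n(CH3(CH2)2COO-) = 0.226 mol.
pH = pKa + log([A⁻]/[HA]) = 4.80 + log(0.226/0.0628) = 4.80 +0.556

pH = 5.36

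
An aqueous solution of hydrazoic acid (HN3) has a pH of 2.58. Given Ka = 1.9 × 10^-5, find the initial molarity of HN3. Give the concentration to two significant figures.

C₀ = 3.7 × 10^-1 M

[H+] = 10^(-2.58) = 2.63 × 10^-3 M = x
Ka = x²/(C₀ − x) ⇒ C₀ = x + x²/Ka
C₀ = 2.63 × 10^-3 + (2.63 × 10^-3)²/(1.9 × 10^-5) = 3.67 × 10^-1 M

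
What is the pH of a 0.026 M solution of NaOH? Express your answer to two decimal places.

pH = 12.41

NaOH is a strong base; [OH-] = 0.026 M.
pOH = -log(0.026) = 1.59
pH = 14.00 - 1.59 = 12.41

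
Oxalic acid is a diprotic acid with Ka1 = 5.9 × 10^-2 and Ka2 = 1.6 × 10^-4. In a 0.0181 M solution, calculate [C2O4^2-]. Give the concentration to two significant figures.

1.6 × 10^-4 M

First ionization gives [H+] ≈ [HC2O4-] = 1.45 × 10^-2 M.
Second step: Ka2 = [H+][C2O4^2-]/[HC2O4-] ≈ [C2O4^2-] (since [H+] ≈ [HC2O4-]).
So [C2O4^2-] ≈ Ka2.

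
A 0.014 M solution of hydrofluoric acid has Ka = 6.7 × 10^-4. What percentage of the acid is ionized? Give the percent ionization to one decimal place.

19.6%

HF ⇌ F- + H+; let x = [H+] at equilibrium.
Ka = x²/(C₀ − x); solving the quadratic gives x = 2.75 × 10^-3 M.
Fraction ionized = 2.75 × 10^-3 / 0.014 = 0.1964 → 19.6%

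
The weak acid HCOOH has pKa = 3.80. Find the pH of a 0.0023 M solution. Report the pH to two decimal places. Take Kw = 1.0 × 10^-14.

HCOOH ⇌ HCOO- + H+
Ka = 10^(−3.80) = 1.58 × 10^-4
From the ICE table, Ka = x²/(0.0023 − x) = 1.58 × 10^-4.
The 5% rule fails; solving x² + Ka·x − Ka·C₀ = 0 exactly:
x = [−0.000158 + √(0.000158² + 1.45e-06)]/2 = 5.29 × 10^-4 M
pH = −log(5.29 × 10^-4) = 3.28

pH = 3.28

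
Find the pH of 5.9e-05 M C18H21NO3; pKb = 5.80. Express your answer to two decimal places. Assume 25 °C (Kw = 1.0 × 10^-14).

pH = 8.95

C18H21NO3 + H2O ⇌ C18H22NO3+ + OH-
Kb = 10^(−5.80) = 1.58 × 10^-6
From the ICE table, Kb = [OH-]²/(5.9e-05 − [OH-]) = 1.58 × 10^-6.
[OH-] is not negligible relative to C₀; solve [OH-]² + 1.58e-06·[OH-] − 9.32e-11 = 0.
[OH-] = [−1.58e-06 + √(1.58e-06² + 3.73e-10)]/2 = 8.90 × 10^-6 M
pOH = 5.05, so pH = 14.00 − pOH = 8.95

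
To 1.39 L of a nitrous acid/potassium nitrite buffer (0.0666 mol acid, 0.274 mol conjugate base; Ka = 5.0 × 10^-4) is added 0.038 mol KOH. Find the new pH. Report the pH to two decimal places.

OH- converts HNO2 to NO2-: HNO2 → 0.0286 mol, NO2- → 0.312 mol.
pKa = −log(5.0 × 10^-4) = 3.301
pH = pKa + log(n_NO2-/n_HNO2) = 3.301 + log(0.312/0.0286) = 3.301 + (+1.038)

pH = 4.34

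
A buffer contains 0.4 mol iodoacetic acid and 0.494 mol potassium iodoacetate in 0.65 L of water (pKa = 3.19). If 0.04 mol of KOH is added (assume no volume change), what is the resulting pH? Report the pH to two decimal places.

pH = 3.36

OH- converts ICH2COOH to ICH2COO-: ICH2COOH → 0.36 mol, ICH2COO- → 0.534 mol.
Henderson–Hasselbalch with mole ratio 0.534/0.36: pH = 3.19 + (+0.171)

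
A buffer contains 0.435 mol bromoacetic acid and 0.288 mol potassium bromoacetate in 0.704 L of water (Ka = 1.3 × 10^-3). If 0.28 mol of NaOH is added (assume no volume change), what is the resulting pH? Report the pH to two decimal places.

pH = 3.45

After neutralization: n(BrCH2COOH) = 0.155 mol, n(BrCH2COO-) = 0.568 mol.
pKa = −log(1.3 × 10^-3) = 2.886
pH = pKa + log(n_BrCH2COO-/n_BrCH2COOH) = 2.886 + log(0.568/0.155) = 2.886 + (+0.564)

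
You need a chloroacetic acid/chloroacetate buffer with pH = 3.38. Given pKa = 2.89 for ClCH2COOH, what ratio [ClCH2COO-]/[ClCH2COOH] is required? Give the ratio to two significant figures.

ratio = 3.1

pH = pKa + log(r) ⇒ log(r) = 3.38 − 2.89 = +0.49
r = [ClCH2COO-]/[ClCH2COOH] = 10^(+0.49) = 3.09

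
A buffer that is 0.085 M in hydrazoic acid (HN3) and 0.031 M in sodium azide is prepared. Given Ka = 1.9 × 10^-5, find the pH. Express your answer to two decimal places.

pH = 4.28

pKa = −log(1.9 × 10^-5) = 4.721
Using pH = pKa + log([base]/[acid]) with [base]/[acid] = 0.031/0.085:
pH = 4.721 + (-0.438) = 4.28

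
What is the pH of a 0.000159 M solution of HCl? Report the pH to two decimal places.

pH = 3.80

HCl is a strong acid and dissociates completely, so [H+] = 0.000159 M.
pH = -log(0.000159) = 3.80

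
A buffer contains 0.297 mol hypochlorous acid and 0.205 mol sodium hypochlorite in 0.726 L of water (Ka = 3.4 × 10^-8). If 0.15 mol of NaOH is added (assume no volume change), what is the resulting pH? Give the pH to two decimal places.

pH = 7.85

After neutralization: n(HOCl) = 0.147 mol, n(OCl-) = 0.355 mol.
pKa = −log(3.4 × 10^-8) = 7.469
pH = pKa + log(n_OCl-/n_HOCl) = 7.469 + log(0.355/0.147) = 7.469 + (+0.383)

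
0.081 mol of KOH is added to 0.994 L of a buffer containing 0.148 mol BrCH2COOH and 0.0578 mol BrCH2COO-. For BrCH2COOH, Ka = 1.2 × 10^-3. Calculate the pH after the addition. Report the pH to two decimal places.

pH = 3.24

OH- converts BrCH2COOH to BrCH2COO-: BrCH2COOH → 0.067 mol, BrCH2COO- → 0.139 mol.
pKa = −log(1.2 × 10^-3) = 2.921
pH = pKa + log([A⁻]/[HA]) = 2.921 + log(0.139/0.067) = 2.921 +0.317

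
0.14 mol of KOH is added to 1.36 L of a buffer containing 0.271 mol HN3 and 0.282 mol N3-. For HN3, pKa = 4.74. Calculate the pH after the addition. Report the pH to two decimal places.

pH = 5.25

After neutralization: n(HN3) = 0.131 mol, n(N3-) = 0.422 mol.
Henderson–Hasselbalch with mole ratio 0.422/0.131: pH = 4.74 + (+0.508)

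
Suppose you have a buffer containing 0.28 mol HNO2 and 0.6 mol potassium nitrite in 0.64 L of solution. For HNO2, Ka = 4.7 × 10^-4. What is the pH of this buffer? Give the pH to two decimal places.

pKa = −log(4.7 × 10^-4) = 3.328
Henderson–Hasselbalch: pH = pKa + log([NO2-]/[HNO2]) = 3.328 + log(0.6/0.28)
pH = 3.328 + (+0.331) = 3.66

pH = 3.66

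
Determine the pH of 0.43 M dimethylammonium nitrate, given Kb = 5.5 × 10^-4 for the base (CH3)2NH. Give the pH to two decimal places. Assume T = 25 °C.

pH = 5.55

(CH3)2NH2+ is the conjugate acid of the weak base (CH3)2NH.
Ka = Kw/Kb = 1.0×10^-14 / 5.5 × 10^-4 = 1.82 × 10^-11
Ka = [H+]²/(0.43 − [H+]) = 1.82 × 10^-11
Since Ka ≪ C₀, [H+] ≈ √(Ka·C₀) = 2.80 × 10^-6 M.
Check: 0.00065% ionized — well under 5%, approximation valid.
pH = −log[H+] = −log(2.80 × 10^-6) = 5.55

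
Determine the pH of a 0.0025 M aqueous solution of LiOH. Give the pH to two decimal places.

LiOH is a strong base; [OH-] = 0.0025 M.
pOH = -log(0.0025) = 2.60
pH = 14.00 - 2.60 = 11.40

pH = 11.40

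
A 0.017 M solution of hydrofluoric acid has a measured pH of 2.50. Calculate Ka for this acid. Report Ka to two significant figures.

[H+] = 10^(-2.50) = 3.16 × 10^-3 M
At equilibrium [HA] = 0.017 − 3.16 × 10^-3 = 1.38 × 10^-2 M
Ka = [H+][A-]/[HA] = (3.16 × 10^-3)² / 1.38 × 10^-2 = 7.2 × 10^-4

Ka = 7.2 × 10^-4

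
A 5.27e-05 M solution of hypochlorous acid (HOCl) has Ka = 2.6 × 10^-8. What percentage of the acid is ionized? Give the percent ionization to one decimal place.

HOCl ⇌ OCl- + H+; let x = [H+] at equilibrium.
x ≈ √(Ka·C₀) = √(2.6 × 10^-8 × 5.27e-05) = 1.17 × 10^-6 M
Fraction ionized = 1.17 × 10^-6 / 5.27e-05 = 0.0222 → 2.2%

2.2%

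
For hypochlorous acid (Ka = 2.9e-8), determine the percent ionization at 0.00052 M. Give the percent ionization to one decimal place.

HOCl ⇌ OCl- + H+; let x = [H+] at equilibrium.
x ≈ √(Ka·C₀) = √(2.9 × 10^-8 × 0.00052) = 3.88 × 10^-6 M
% ionization = x/C₀ × 100% = 3.88 × 10^-6/0.00052 × 100% = 0.7%

0.7%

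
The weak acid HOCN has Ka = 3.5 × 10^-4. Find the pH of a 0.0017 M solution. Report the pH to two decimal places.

HOCN ⇌ OCN- + H+
From the ICE table, Ka = [H+]²/(0.0017 − [H+]) = 3.5 × 10^-4.
The 5% rule fails; solving [H+]² + Ka·[H+] − Ka·C₀ = 0 exactly:
[H+] = [−0.00035 + √(0.00035² + 2.38e-06)]/2 = 6.16 × 10^-4 M
pH = −log[H+] = −log(6.16 × 10^-4) = 3.21

pH = 3.21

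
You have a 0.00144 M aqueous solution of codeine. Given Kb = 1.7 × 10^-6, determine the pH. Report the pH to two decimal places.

pH = 9.69

C18H21NO3 + H2O ⇌ C18H22NO3+ + OH-
From the ICE table, Kb = [OH-]²/(0.00144 − [OH-]) = 1.7 × 10^-6.
Assume [OH-] ≪ 0.00144: [OH-] ≈ √(1.7 × 10^-6 × 0.00144) = 4.95 × 10^-5 M
pOH = 4.31, so pH = 14.00 − pOH = 9.69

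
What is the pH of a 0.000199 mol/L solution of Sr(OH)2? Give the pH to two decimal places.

pH = 10.60

Sr(OH)2 is a strong base (each formula unit releases 2 OH-); [OH-] = 0.000398 M.
pOH = -log(0.000398) = 3.40
pH = 14.00 - 3.40 = 10.60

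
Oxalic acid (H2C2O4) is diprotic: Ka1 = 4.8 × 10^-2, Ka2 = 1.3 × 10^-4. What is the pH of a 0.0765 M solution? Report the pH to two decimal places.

Ka1 ≫ Ka2, so treat the first dissociation as the only significant source of H+.
Ka1 = x²/(0.0765 − x) = 4.8 × 10^-2
Solving the quadratic: x = (−Ka1 + √(Ka1² + 4·Ka1·C₀))/2 = 4.12 × 10^-2 M
pH = −log(4.12 × 10^-2) = 1.39

pH = 1.39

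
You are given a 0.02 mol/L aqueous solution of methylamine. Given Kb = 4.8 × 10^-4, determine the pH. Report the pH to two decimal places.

pH = 11.46

CH3NH2 + H2O ⇌ CH3NH3+ + OH-
From the ICE table, Kb = [OH-]²/(0.02 − [OH-]) = 4.8 × 10^-4.
[OH-] is not negligible relative to C₀; solve [OH-]² + 0.00048·[OH-] − 9.6e-06 = 0.
[OH-] = [−0.00048 + √(0.00048² + 3.84e-05)]/2 = 2.87 × 10^-3 M
pOH = −log(2.87 × 10^-3) = 2.54; pH = 14.00 − 2.54 = 11.46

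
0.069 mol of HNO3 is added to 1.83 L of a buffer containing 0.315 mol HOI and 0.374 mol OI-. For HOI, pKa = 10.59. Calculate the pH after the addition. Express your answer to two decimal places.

Added H+ converts OI- to HOI: HOI → 0.384 mol, OI- → 0.305 mol.
pH = pKa + log([A⁻]/[HA]) = 10.59 + log(0.305/0.384) = 10.59 -0.100

pH = 10.49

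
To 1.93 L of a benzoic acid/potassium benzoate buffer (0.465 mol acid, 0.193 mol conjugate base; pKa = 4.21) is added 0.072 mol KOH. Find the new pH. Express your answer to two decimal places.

After neutralization: n(C6H5COOH) = 0.393 mol, n(C6H5COO-) = 0.265 mol.
pH = pKa + log([A⁻]/[HA]) = 4.21 + log(0.265/0.393) = 4.21 -0.171

pH = 4.04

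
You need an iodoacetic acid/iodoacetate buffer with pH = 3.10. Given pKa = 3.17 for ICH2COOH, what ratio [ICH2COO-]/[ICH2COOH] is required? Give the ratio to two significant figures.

pH = pKa + log(r) ⇒ log(r) = 3.10 − 3.17 = -0.07
r = [ICH2COO-]/[ICH2COOH] = 10^(-0.07) = 0.851

ratio = 0.85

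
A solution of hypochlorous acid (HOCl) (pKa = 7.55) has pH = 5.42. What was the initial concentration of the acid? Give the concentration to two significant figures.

C₀ = 5.2 × 10^-4 M

[H+] = 10^(-5.42) = 3.80 × 10^-6 M = x
Ka = 10^(−7.55) = 2.82 × 10^-8
Ka = x²/(C₀ − x) ⇒ C₀ = x + x²/Ka
C₀ = 3.80 × 10^-6 + (3.80 × 10^-6)²/(2.82 × 10^-8) = 5.16 × 10^-4 M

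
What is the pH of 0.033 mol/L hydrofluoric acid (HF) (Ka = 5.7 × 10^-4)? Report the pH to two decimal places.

pH = 2.39

HF ⇌ F- + H+
From the ICE table, Ka = x²/(0.033 − x) = 5.7 × 10^-4.
Here C₀/Ka ≈ 57.9, so the small-x approximation fails. Use the quadratic:
x = [−0.00057 + √(0.00057² + 7.52e-05)]/2 = 4.06 × 10^-3 M
pH = −log(4.06 × 10^-3) = 2.39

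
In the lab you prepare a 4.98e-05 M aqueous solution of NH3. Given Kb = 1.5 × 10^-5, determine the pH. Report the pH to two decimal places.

pH = 9.32

NH3 + H2O ⇌ NH4+ + OH-
Kb = x²/(4.98e-05 − x) = 1.5 × 10^-5
x is not negligible relative to C₀; solve x² + 1.5e-05·x − 7.47e-10 = 0.
x = [−1.5e-05 + √(1.5e-05² + 2.99e-09)]/2 = 2.08 × 10^-5 M
pOH = 4.68, so pH = 14.00 − pOH = 9.32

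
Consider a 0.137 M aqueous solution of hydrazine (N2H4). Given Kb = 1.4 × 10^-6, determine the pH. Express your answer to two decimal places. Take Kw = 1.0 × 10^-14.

pH = 10.64

N2H4 + H2O ⇌ N2H5+ + OH-
From the ICE table, Kb = x²/(0.137 − x) = 1.4 × 10^-6.
Assume x ≪ 0.137: x ≈ √(1.4 × 10^-6 × 0.137) = 4.38 × 10^-4 M
Check: 0.32% ionized — well under 5%, approximation valid.
pOH = 3.36, so pH = 14.00 − pOH = 10.64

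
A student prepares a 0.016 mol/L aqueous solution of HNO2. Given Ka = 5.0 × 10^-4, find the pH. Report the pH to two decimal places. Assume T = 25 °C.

pH = 2.59

HNO2 ⇌ NO2- + H+
Ka = x²/(0.016 − x) = 5.0 × 10^-4
x is not negligible relative to C₀; solve x² + 0.0005·x − 8e-06 = 0.
x = (−Ka + √(Ka² + 4·Ka·C₀))/2 = 2.59 × 10^-3 M
pH = −log(2.59 × 10^-3) = 2.59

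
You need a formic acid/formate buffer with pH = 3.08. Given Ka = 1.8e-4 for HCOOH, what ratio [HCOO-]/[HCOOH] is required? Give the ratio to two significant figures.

pKa = -log(1.8 × 10^-4) = 3.745
pH = pKa + log(r) ⇒ log(r) = 3.08 − 3.745 = -0.665
r = [HCOO-]/[HCOOH] = 10^(-0.665) = 0.216

ratio = 0.22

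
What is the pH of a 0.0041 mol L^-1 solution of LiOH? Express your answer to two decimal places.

LiOH is a strong base; [OH-] = 0.0041 M.
pOH = -log(0.0041) = 2.39
pH = 14.00 - 2.39 = 11.61

pH = 11.61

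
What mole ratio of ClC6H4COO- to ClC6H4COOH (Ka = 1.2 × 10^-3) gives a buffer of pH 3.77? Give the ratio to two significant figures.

pKa = -log(1.2 × 10^-3) = 2.921
pH = pKa + log(r) ⇒ log(r) = 3.77 − 2.921 = +0.849
r = [ClC6H4COO-]/[ClC6H4COOH] = 10^(+0.849) = 7.06

ratio = 7.1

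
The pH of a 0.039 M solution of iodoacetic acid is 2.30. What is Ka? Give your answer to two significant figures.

[H+] = 10^(-2.30) = 5.01 × 10^-3 M
At equilibrium [HA] = 0.039 − 5.01 × 10^-3 = 3.40 × 10^-2 M
Ka = [H+][A-]/[HA] = (5.01 × 10^-3)² / 3.40 × 10^-2 = 7.4 × 10^-4

Ka = 7.4 × 10^-4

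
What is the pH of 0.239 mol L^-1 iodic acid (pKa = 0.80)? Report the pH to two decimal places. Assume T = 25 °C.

pH = 0.88

HIO3 ⇌ IO3- + H+
Ka = 10^(−0.80) = 1.58 × 10^-1
Let x = [H+] at equilibrium. Ka = x²/(0.239 − x).
Here C₀/Ka ≈ 1.51, so the small-x approximation fails. Use the quadratic:
x = (−Ka + √(Ka² + 4·Ka·C₀))/2 = 1.31 × 10^-1 M
pH = −log(1.31 × 10^-1) = 0.88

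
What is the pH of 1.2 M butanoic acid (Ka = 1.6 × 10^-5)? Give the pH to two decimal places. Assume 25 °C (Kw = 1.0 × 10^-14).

CH3(CH2)2COOH ⇌ CH3(CH2)2COO- + H+
Ka = [H+]²/(1.2 − [H+]) = 1.6 × 10^-5
Assume [H+] ≪ 1.2: [H+] ≈ √(1.6 × 10^-5 × 1.2) = 4.38 × 10^-3 M
pH = −log(4.38 × 10^-3) = 2.36

pH = 2.36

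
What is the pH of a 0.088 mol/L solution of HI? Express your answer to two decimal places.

pH = 1.06

HI is a strong acid and dissociates completely, so [H+] = 0.088 M.
pH = -log(0.088) = 1.06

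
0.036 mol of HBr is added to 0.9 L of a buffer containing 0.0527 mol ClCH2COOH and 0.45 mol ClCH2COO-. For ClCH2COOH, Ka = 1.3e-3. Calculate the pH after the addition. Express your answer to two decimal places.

After neutralization: n(ClCH2COOH) = 0.0887 mol, n(ClCH2COO-) = 0.414 mol.
pKa = −log(1.3 × 10^-3) = 2.886
Henderson–Hasselbalch with mole ratio 0.414/0.0887: pH = 2.886 + (+0.669)

pH = 3.56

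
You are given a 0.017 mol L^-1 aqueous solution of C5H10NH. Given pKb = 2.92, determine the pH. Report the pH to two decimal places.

pH = 11.60

C5H10NH + H2O ⇌ C5H10NH2+ + OH-
Kb = 10^(−2.92) = 1.20 × 10^-3
Let x = [OH-] at equilibrium. Kb = x²/(0.017 − x).
The 5% rule fails; solving x² + Kb·x − Kb·C₀ = 0 exactly:
x = (−Kb + √(Kb² + 4·Kb·C₀))/2 = 3.96 × 10^-3 M
pOH = 2.40, so pH = 14.00 − pOH = 11.60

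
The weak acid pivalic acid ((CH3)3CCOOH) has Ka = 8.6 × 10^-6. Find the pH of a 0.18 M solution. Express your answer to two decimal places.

pH = 2.91

(CH3)3CCOOH ⇌ (CH3)3CCOO- + H+
Ka = x²/(0.18 − x) = 8.6 × 10^-6
Assume x ≪ 0.18: x ≈ √(8.6 × 10^-6 × 0.18) = 1.24 × 10^-3 M
pH = −log(1.24 × 10^-3) = 2.91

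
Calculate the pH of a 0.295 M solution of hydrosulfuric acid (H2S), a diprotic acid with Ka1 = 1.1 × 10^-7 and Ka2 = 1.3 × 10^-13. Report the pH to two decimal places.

pH = 3.74

Since Ka1 ≫ Ka2, the first ionization dominates [H+].
Ka1 = x²/(0.295 − x) = 1.1 × 10^-7
x ≈ √(1.1 × 10^-7 × 0.295) = 1.80 × 10^-4 M
pH = −log(1.80 × 10^-4) = 3.74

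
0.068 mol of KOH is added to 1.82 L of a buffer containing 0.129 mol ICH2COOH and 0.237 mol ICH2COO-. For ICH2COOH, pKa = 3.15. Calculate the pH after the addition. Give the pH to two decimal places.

After neutralization: n(ICH2COOH) = 0.061 mol, n(ICH2COO-) = 0.305 mol.
Henderson–Hasselbalch with mole ratio 0.305/0.061: pH = 3.15 + (+0.699)

pH = 3.85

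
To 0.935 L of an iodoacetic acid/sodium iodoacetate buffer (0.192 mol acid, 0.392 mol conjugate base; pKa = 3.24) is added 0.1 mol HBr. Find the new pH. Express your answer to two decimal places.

Added H+ converts ICH2COO- to ICH2COOH: ICH2COOH → 0.292 mol, ICH2COO- → 0.292 mol.
pH = pKa + log(n_ICH2COO-/n_ICH2COOH) = 3.24 + log(0.292/0.292) = 3.24 + (+0.000)

pH = 3.24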